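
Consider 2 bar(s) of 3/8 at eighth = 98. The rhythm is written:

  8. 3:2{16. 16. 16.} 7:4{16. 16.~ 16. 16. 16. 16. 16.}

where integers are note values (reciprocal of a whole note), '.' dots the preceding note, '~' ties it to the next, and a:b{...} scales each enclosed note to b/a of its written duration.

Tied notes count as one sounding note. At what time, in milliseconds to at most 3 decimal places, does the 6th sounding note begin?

1. 0.0ms @ 0 + 918.367ms (3/2)
2. 918.367ms @ 3/2 + 306.122ms (1/2)
3. 1224.49ms @ 2 + 306.122ms (1/2)
4. 1530.612ms @ 5/2 + 306.122ms (1/2)
5. 1836.735ms @ 3 + 262.391ms (3/7)
6. 2099.125ms @ 24/7 + 524.781ms (6/7)
7. 2623.907ms @ 30/7 + 262.391ms (3/7)
8. 2886.297ms @ 33/7 + 262.391ms (3/7)
9. 3148.688ms @ 36/7 + 262.391ms (3/7)
10. 3411.079ms @ 39/7 + 262.391ms (3/7)

note 6 onset = 24/7b = 2099.125ms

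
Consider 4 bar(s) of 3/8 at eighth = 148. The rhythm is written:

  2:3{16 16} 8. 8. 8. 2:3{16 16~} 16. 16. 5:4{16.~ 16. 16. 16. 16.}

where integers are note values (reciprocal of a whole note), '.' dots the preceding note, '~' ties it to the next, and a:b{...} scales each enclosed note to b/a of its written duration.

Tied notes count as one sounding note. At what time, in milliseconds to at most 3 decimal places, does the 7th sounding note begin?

1. 0.0ms @ 0 + 304.054ms (3/4)
2. 304.054ms @ 3/4 + 304.054ms (3/4)
3. 608.108ms @ 3/2 + 608.108ms (3/2)
4. 1216.216ms @ 3 + 608.108ms (3/2)
5. 1824.324ms @ 9/2 + 608.108ms (3/2)
6. 2432.432ms @ 6 + 304.054ms (3/4)
7. 2736.486ms @ 27/4 + 608.108ms (3/2)
8. 3344.595ms @ 33/4 + 304.054ms (3/4)
9. 3648.649ms @ 9 + 486.486ms (6/5)
10. 4135.135ms @ 51/5 + 243.243ms (3/5)
11. 4378.378ms @ 54/5 + 243.243ms (3/5)
12. 4621.622ms @ 57/5 + 243.243ms (3/5)

note 7 onset = 27/4b = 2736.486ms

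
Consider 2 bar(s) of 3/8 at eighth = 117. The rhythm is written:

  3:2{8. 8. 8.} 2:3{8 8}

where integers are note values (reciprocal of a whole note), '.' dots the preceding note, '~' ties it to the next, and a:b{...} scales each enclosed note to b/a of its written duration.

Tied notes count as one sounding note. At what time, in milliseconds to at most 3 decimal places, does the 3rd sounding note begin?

note 3 onset = 2b = 1025.641ms

1. 0.0ms @ 0 + 512.821ms (1)
2. 512.821ms @ 1 + 512.821ms (1)
3. 1025.641ms @ 2 + 512.821ms (1)
4. 1538.462ms @ 3 + 769.231ms (3/2)
5. 2307.692ms @ 9/2 + 769.231ms (3/2)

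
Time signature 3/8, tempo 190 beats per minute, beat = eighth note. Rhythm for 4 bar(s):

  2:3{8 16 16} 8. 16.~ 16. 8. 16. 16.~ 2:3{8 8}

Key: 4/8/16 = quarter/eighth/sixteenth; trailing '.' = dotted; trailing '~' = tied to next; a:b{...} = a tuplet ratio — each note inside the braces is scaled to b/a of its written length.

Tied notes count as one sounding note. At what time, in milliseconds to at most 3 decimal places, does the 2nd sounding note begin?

1. 0.0ms @ 0 + 473.684ms (3/2)
2. 473.684ms @ 3/2 + 236.842ms (3/4)
3. 710.526ms @ 9/4 + 236.842ms (3/4)
4. 947.368ms @ 3 + 473.684ms (3/2)
5. 1421.053ms @ 9/2 + 473.684ms (3/2)
6. 1894.737ms @ 6 + 473.684ms (3/2)
7. 2368.421ms @ 15/2 + 236.842ms (3/4)
8. 2605.263ms @ 33/4 + 710.526ms (9/4)
9. 3315.789ms @ 21/2 + 473.684ms (3/2)

note 2 onset = 3/2b = 473.684ms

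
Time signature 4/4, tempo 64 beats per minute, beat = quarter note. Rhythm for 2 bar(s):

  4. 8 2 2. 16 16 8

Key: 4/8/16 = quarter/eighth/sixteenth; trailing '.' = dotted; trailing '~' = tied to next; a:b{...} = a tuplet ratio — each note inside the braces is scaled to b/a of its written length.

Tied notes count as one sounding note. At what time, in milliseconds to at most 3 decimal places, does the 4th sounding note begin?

note 4 onset = 4b = 3750.0ms

1. 0.0ms @ 0 + 1406.25ms (3/2)
2. 1406.25ms @ 3/2 + 468.75ms (1/2)
3. 1875.0ms @ 2 + 1875.0ms (2)
4. 3750.0ms @ 4 + 2812.5ms (3)
5. 6562.5ms @ 7 + 234.375ms (1/4)
6. 6796.875ms @ 29/4 + 234.375ms (1/4)
7. 7031.25ms @ 15/2 + 468.75ms (1/2)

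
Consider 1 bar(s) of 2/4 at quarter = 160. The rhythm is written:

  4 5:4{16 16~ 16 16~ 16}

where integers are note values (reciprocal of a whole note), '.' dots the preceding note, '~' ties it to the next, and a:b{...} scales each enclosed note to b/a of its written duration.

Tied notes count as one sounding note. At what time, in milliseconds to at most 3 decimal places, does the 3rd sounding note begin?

1. 0.0ms @ 0 + 375.0ms (1)
2. 375.0ms @ 1 + 75.0ms (1/5)
3. 450.0ms @ 6/5 + 150.0ms (2/5)
4. 600.0ms @ 8/5 + 150.0ms (2/5)

note 3 onset = 6/5b = 450.0ms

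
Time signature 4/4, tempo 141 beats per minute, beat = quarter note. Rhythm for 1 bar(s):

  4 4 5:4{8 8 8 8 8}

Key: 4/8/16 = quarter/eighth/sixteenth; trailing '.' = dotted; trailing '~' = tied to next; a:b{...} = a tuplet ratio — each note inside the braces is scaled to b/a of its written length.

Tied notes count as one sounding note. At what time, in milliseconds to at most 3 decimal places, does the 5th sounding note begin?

1. 0.0ms @ 0 + 425.532ms (1)
2. 425.532ms @ 1 + 425.532ms (1)
3. 851.064ms @ 2 + 170.213ms (2/5)
4. 1021.277ms @ 12/5 + 170.213ms (2/5)
5. 1191.489ms @ 14/5 + 170.213ms (2/5)
6. 1361.702ms @ 16/5 + 170.213ms (2/5)
7. 1531.915ms @ 18/5 + 170.213ms (2/5)

note 5 onset = 14/5b = 1191.489ms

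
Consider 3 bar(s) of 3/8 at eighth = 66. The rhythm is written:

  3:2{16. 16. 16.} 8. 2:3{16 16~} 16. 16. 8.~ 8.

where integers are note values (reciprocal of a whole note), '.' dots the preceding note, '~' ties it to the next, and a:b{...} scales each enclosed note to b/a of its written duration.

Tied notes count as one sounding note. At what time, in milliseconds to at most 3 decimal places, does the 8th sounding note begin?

1. 0.0ms @ 0 + 454.545ms (1/2)
2. 454.545ms @ 1/2 + 454.545ms (1/2)
3. 909.091ms @ 1 + 454.545ms (1/2)
4. 1363.636ms @ 3/2 + 1363.636ms (3/2)
5. 2727.273ms @ 3 + 681.818ms (3/4)
6. 3409.091ms @ 15/4 + 1363.636ms (3/2)
7. 4772.727ms @ 21/4 + 681.818ms (3/4)
8. 5454.545ms @ 6 + 2727.273ms (3)

note 8 onset = 6b = 5454.545ms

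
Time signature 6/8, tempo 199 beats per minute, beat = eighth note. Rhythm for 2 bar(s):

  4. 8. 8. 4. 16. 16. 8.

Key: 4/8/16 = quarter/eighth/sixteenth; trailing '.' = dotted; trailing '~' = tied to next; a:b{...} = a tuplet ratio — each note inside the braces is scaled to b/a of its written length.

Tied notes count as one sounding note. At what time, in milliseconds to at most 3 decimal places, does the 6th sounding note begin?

1. 0.0ms @ 0 + 904.523ms (3)
2. 904.523ms @ 3 + 452.261ms (3/2)
3. 1356.784ms @ 9/2 + 452.261ms (3/2)
4. 1809.045ms @ 6 + 904.523ms (3)
5. 2713.568ms @ 9 + 226.131ms (3/4)
6. 2939.698ms @ 39/4 + 226.131ms (3/4)
7. 3165.829ms @ 21/2 + 452.261ms (3/2)

note 6 onset = 39/4b = 2939.698ms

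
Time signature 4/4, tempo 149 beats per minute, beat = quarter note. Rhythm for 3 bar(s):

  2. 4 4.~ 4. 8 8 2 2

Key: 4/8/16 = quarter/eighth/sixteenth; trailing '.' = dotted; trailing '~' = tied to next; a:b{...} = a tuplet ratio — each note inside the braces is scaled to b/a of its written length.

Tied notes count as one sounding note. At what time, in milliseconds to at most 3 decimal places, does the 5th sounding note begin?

1. 0.0ms @ 0 + 1208.054ms (3)
2. 1208.054ms @ 3 + 402.685ms (1)
3. 1610.738ms @ 4 + 1208.054ms (3)
4. 2818.792ms @ 7 + 201.342ms (1/2)
5. 3020.134ms @ 15/2 + 201.342ms (1/2)
6. 3221.477ms @ 8 + 805.369ms (2)
7. 4026.846ms @ 10 + 805.369ms (2)

note 5 onset = 15/2b = 3020.134ms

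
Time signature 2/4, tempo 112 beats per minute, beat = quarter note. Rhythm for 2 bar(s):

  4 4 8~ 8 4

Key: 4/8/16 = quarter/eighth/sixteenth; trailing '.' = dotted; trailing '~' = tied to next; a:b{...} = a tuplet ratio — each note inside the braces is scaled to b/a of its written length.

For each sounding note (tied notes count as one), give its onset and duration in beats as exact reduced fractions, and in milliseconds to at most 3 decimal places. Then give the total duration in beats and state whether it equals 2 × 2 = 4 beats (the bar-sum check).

1) 0.0ms=0b +535.714ms=1b
2) 535.714ms=1b +535.714ms=1b
3) 1071.429ms=2b +535.714ms=1b
4) 1607.143ms=3b +535.714ms=1b
Σ=4b of 4 (112bpm 2/4) — PASS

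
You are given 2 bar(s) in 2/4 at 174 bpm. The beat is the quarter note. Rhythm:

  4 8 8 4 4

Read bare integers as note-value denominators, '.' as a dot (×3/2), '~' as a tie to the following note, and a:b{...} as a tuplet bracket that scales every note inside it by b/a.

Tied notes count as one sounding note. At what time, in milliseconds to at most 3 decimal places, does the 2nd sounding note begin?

note 2 onset = 1b = 344.828ms

1. 0.0ms @ 0 + 344.828ms (1)
2. 344.828ms @ 1 + 172.414ms (1/2)
3. 517.241ms @ 3/2 + 172.414ms (1/2)
4. 689.655ms @ 2 + 344.828ms (1)
5. 1034.483ms @ 3 + 344.828ms (1)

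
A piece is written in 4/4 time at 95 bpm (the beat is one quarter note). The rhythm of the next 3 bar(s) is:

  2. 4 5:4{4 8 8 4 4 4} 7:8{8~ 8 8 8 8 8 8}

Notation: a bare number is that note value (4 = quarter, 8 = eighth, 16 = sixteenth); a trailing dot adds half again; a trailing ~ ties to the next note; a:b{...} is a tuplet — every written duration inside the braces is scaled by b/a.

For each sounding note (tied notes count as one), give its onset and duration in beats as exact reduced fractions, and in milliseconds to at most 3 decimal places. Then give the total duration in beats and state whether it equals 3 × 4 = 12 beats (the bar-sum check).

1) 0.0ms=0b +1894.737ms=3b
2) 1894.737ms=3b +631.579ms=1b
3) 2526.316ms=4b +505.263ms=4/5b
4) 3031.579ms=24/5b +252.632ms=2/5b
5) 3284.211ms=26/5b +252.632ms=2/5b
6) 3536.842ms=28/5b +505.263ms=4/5b
7) 4042.105ms=32/5b +505.263ms=4/5b
8) 4547.368ms=36/5b +505.263ms=4/5b
9) 5052.632ms=8b +721.805ms=8/7b
10) 5774.436ms=64/7b +360.902ms=4/7b
11) 6135.338ms=68/7b +360.902ms=4/7b
12) 6496.241ms=72/7b +360.902ms=4/7b
13) 6857.143ms=76/7b +360.902ms=4/7b
14) 7218.045ms=80/7b +360.902ms=4/7b
Σ=12b of 12 (95bpm 4/4) — PASS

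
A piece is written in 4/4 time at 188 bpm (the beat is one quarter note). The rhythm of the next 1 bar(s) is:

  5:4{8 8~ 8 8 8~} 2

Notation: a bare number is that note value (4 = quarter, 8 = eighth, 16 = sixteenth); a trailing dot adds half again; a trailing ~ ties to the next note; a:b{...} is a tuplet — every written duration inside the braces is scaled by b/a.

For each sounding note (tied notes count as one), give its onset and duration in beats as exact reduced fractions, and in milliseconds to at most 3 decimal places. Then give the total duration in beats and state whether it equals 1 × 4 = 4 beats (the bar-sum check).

1) 0.0ms=0b +127.66ms=2/5b
2) 127.66ms=2/5b +255.319ms=4/5b
3) 382.979ms=6/5b +127.66ms=2/5b
4) 510.638ms=8/5b +765.957ms=12/5b
Σ=4b of 4 (188bpm 4/4) — PASS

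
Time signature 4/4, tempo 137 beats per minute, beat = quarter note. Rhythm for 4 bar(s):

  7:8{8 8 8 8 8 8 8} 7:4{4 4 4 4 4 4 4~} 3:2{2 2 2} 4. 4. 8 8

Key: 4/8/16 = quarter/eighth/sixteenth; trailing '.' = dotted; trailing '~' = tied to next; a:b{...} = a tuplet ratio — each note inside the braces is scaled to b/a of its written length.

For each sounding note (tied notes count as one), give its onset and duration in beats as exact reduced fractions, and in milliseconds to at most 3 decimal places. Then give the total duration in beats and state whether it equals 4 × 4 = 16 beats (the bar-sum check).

1) 0.0ms=0b +250.261ms=4/7b
2) 250.261ms=4/7b +250.261ms=4/7b
3) 500.521ms=8/7b +250.261ms=4/7b
4) 750.782ms=12/7b +250.261ms=4/7b
5) 1001.043ms=16/7b +250.261ms=4/7b
6) 1251.303ms=20/7b +250.261ms=4/7b
7) 1501.564ms=24/7b +250.261ms=4/7b
8) 1751.825ms=4b +250.261ms=4/7b
9) 2002.086ms=32/7b +250.261ms=4/7b
10) 2252.346ms=36/7b +250.261ms=4/7b
11) 2502.607ms=40/7b +250.261ms=4/7b
12) 2752.868ms=44/7b +250.261ms=4/7b
13) 3003.128ms=48/7b +250.261ms=4/7b
14) 3253.389ms=52/7b +834.202ms=40/21b
15) 4087.591ms=28/3b +583.942ms=4/3b
16) 4671.533ms=32/3b +583.942ms=4/3b
17) 5255.474ms=12b +656.934ms=3/2b
18) 5912.409ms=27/2b +656.934ms=3/2b
19) 6569.343ms=15b +218.978ms=1/2b
20) 6788.321ms=31/2b +218.978ms=1/2b
Σ=16b of 16 (137bpm 4/4) — PASS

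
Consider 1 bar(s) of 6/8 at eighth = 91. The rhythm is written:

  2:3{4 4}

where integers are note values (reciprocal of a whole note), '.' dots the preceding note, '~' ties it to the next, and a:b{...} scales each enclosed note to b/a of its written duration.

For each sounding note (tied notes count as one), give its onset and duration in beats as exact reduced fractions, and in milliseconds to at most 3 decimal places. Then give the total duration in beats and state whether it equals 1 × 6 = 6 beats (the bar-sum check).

1) 0.0ms=0b +1978.022ms=3b
2) 1978.022ms=3b +1978.022ms=3b
Σ=6b of 6 (91bpm 6/8) — PASS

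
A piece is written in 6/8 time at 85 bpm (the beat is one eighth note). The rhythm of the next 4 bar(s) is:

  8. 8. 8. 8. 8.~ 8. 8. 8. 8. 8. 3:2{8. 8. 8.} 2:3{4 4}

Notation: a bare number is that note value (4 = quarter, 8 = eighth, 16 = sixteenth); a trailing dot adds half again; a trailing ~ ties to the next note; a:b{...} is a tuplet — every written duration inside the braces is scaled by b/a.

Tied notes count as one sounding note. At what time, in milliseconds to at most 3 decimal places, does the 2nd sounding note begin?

note 2 onset = 3/2b = 1058.824ms

1. 0.0ms @ 0 + 1058.824ms (3/2)
2. 1058.824ms @ 3/2 + 1058.824ms (3/2)
3. 2117.647ms @ 3 + 1058.824ms (3/2)
4. 3176.471ms @ 9/2 + 1058.824ms (3/2)
5. 4235.294ms @ 6 + 2117.647ms (3)
6. 6352.941ms @ 9 + 1058.824ms (3/2)
7. 7411.765ms @ 21/2 + 1058.824ms (3/2)
8. 8470.588ms @ 12 + 1058.824ms (3/2)
9. 9529.412ms @ 27/2 + 1058.824ms (3/2)
10. 10588.235ms @ 15 + 705.882ms (1)
11. 11294.118ms @ 16 + 705.882ms (1)
12. 12000.0ms @ 17 + 705.882ms (1)
13. 12705.882ms @ 18 + 2117.647ms (3)
14. 14823.529ms @ 21 + 2117.647ms (3)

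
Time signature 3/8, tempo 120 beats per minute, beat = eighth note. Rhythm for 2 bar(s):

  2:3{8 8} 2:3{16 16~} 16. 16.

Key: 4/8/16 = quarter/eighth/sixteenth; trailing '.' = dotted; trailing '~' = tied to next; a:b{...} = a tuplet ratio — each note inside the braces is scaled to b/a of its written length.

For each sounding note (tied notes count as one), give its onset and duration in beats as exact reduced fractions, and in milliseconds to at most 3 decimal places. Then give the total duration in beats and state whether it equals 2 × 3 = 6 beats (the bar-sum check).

1) 0.0ms=0b +750.0ms=3/2b
2) 750.0ms=3/2b +750.0ms=3/2b
3) 1500.0ms=3b +375.0ms=3/4b
4) 1875.0ms=15/4b +750.0ms=3/2b
5) 2625.0ms=21/4b +375.0ms=3/4b
Σ=6b of 6 (120bpm 3/8) — PASS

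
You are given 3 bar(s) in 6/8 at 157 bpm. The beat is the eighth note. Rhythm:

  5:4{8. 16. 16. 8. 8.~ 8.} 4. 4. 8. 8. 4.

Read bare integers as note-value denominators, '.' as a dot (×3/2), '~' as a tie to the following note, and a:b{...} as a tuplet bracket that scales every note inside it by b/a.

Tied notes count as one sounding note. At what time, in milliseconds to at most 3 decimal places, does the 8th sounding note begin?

1. 0.0ms @ 0 + 458.599ms (6/5)
2. 458.599ms @ 6/5 + 229.299ms (3/5)
3. 687.898ms @ 9/5 + 229.299ms (3/5)
4. 917.197ms @ 12/5 + 458.599ms (6/5)
5. 1375.796ms @ 18/5 + 917.197ms (12/5)
6. 2292.994ms @ 6 + 1146.497ms (3)
7. 3439.49ms @ 9 + 1146.497ms (3)
8. 4585.987ms @ 12 + 573.248ms (3/2)
9. 5159.236ms @ 27/2 + 573.248ms (3/2)
10. 5732.484ms @ 15 + 1146.497ms (3)

note 8 onset = 12b = 4585.987ms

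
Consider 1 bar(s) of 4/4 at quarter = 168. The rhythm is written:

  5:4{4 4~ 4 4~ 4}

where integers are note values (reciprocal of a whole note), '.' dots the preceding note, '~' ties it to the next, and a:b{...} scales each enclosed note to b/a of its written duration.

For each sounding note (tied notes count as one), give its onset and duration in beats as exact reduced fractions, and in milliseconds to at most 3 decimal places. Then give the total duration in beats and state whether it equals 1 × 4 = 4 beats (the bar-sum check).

1) 0.0ms=0b +285.714ms=4/5b
2) 285.714ms=4/5b +571.429ms=8/5b
3) 857.143ms=12/5b +571.429ms=8/5b
Σ=4b of 4 (168bpm 4/4) — PASS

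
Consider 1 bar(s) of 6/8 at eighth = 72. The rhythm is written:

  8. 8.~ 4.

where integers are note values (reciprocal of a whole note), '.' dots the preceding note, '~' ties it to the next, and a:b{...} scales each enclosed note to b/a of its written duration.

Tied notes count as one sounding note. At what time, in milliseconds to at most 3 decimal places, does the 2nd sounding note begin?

1. 0.0ms @ 0 + 1250.0ms (3/2)
2. 1250.0ms @ 3/2 + 3750.0ms (9/2)

note 2 onset = 3/2b = 1250.0ms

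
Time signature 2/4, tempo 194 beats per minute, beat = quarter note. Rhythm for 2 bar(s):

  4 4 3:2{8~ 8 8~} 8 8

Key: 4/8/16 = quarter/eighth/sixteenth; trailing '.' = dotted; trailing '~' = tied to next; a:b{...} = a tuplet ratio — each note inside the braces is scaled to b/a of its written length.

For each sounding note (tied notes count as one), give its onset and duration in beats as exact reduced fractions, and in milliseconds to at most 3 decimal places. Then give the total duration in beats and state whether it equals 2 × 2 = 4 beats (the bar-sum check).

1) 0.0ms=0b +309.278ms=1b
2) 309.278ms=1b +309.278ms=1b
3) 618.557ms=2b +206.186ms=2/3b
4) 824.742ms=8/3b +257.732ms=5/6b
5) 1082.474ms=7/2b +154.639ms=1/2b
Σ=4b of 4 (194bpm 2/4) — PASS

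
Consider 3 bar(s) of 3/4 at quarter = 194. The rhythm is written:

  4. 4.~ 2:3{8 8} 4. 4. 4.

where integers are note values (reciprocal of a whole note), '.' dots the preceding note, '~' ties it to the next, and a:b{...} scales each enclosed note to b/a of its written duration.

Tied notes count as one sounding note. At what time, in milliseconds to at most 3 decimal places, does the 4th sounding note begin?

note 4 onset = 9/2b = 1391.753ms

1. 0.0ms @ 0 + 463.918ms (3/2)
2. 463.918ms @ 3/2 + 695.876ms (9/4)
3. 1159.794ms @ 15/4 + 231.959ms (3/4)
4. 1391.753ms @ 9/2 + 463.918ms (3/2)
5. 1855.67ms @ 6 + 463.918ms (3/2)
6. 2319.588ms @ 15/2 + 463.918ms (3/2)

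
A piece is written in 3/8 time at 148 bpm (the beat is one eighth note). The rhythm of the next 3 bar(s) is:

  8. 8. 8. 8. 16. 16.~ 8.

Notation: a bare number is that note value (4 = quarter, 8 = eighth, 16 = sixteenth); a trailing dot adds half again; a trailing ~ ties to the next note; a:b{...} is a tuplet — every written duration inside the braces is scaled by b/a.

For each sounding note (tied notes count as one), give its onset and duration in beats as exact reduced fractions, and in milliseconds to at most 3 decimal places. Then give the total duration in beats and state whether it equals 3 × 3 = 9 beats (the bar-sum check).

1) 0.0ms=0b +608.108ms=3/2b
2) 608.108ms=3/2b +608.108ms=3/2b
3) 1216.216ms=3b +608.108ms=3/2b
4) 1824.324ms=9/2b +608.108ms=3/2b
5) 2432.432ms=6b +304.054ms=3/4b
6) 2736.486ms=27/4b +912.162ms=9/4b
Σ=9b of 9 (148bpm 3/8) — PASS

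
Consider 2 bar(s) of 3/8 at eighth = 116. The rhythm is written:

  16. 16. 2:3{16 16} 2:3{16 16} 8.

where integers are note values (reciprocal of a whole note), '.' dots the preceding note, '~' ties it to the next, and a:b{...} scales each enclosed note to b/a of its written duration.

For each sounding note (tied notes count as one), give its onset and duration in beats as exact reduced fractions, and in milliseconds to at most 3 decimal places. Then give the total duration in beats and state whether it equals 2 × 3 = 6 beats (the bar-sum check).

1) 0.0ms=0b +387.931ms=3/4b
2) 387.931ms=3/4b +387.931ms=3/4b
3) 775.862ms=3/2b +387.931ms=3/4b
4) 1163.793ms=9/4b +387.931ms=3/4b
5) 1551.724ms=3b +387.931ms=3/4b
6) 1939.655ms=15/4b +387.931ms=3/4b
7) 2327.586ms=9/2b +775.862ms=3/2b
Σ=6b of 6 (116bpm 3/8) — PASS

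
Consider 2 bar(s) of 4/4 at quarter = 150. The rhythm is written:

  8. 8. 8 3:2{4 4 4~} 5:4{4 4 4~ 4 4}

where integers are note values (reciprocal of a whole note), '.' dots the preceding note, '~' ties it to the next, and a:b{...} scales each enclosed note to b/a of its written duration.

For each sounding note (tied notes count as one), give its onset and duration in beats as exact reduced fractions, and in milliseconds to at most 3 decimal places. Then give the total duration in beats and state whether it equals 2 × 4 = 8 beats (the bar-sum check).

1) 0.0ms=0b +300.0ms=3/4b
2) 300.0ms=3/4b +300.0ms=3/4b
3) 600.0ms=3/2b +200.0ms=1/2b
4) 800.0ms=2b +266.667ms=2/3b
5) 1066.667ms=8/3b +266.667ms=2/3b
6) 1333.333ms=10/3b +586.667ms=22/15b
7) 1920.0ms=24/5b +320.0ms=4/5b
8) 2240.0ms=28/5b +640.0ms=8/5b
9) 2880.0ms=36/5b +320.0ms=4/5b
Σ=8b of 8 (150bpm 4/4) — PASS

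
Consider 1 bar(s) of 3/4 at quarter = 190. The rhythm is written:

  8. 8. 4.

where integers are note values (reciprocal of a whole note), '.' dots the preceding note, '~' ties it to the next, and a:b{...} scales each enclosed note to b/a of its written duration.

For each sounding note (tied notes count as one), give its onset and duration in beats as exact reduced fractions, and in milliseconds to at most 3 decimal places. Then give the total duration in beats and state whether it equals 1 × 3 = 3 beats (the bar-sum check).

1) 0.0ms=0b +236.842ms=3/4b
2) 236.842ms=3/4b +236.842ms=3/4b
3) 473.684ms=3/2b +473.684ms=3/2b
Σ=3b of 3 (190bpm 3/4) — PASS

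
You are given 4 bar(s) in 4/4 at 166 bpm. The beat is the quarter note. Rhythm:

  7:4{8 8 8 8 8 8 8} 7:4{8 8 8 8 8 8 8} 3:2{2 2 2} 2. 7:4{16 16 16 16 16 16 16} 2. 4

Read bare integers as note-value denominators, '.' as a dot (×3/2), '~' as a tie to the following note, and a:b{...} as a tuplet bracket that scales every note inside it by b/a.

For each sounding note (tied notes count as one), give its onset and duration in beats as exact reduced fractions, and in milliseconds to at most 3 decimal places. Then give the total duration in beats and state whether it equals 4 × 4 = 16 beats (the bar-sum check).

1) 0.0ms=0b +103.27ms=2/7b
2) 103.27ms=2/7b +103.27ms=2/7b
3) 206.54ms=4/7b +103.27ms=2/7b
4) 309.811ms=6/7b +103.27ms=2/7b
5) 413.081ms=8/7b +103.27ms=2/7b
6) 516.351ms=10/7b +103.27ms=2/7b
7) 619.621ms=12/7b +103.27ms=2/7b
8) 722.892ms=2b +103.27ms=2/7b
9) 826.162ms=16/7b +103.27ms=2/7b
10) 929.432ms=18/7b +103.27ms=2/7b
11) 1032.702ms=20/7b +103.27ms=2/7b
12) 1135.972ms=22/7b +103.27ms=2/7b
13) 1239.243ms=24/7b +103.27ms=2/7b
14) 1342.513ms=26/7b +103.27ms=2/7b
15) 1445.783ms=4b +481.928ms=4/3b
16) 1927.711ms=16/3b +481.928ms=4/3b
17) 2409.639ms=20/3b +481.928ms=4/3b
18) 2891.566ms=8b +1084.337ms=3b
19) 3975.904ms=11b +51.635ms=1/7b
20) 4027.539ms=78/7b +51.635ms=1/7b
21) 4079.174ms=79/7b +51.635ms=1/7b
22) 4130.809ms=80/7b +51.635ms=1/7b
23) 4182.444ms=81/7b +51.635ms=1/7b
24) 4234.079ms=82/7b +51.635ms=1/7b
25) 4285.714ms=83/7b +51.635ms=1/7b
26) 4337.349ms=12b +1084.337ms=3b
27) 5421.687ms=15b +361.446ms=1b
Σ=16b of 16 (166bpm 4/4) — PASS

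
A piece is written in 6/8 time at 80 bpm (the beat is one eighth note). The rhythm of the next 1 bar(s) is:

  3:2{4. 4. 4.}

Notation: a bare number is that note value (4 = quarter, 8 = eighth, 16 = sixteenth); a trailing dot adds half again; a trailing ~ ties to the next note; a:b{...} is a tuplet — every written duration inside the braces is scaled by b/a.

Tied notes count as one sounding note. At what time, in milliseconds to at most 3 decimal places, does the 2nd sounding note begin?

1. 0.0ms @ 0 + 1500.0ms (2)
2. 1500.0ms @ 2 + 1500.0ms (2)
3. 3000.0ms @ 4 + 1500.0ms (2)

note 2 onset = 2b = 1500.0ms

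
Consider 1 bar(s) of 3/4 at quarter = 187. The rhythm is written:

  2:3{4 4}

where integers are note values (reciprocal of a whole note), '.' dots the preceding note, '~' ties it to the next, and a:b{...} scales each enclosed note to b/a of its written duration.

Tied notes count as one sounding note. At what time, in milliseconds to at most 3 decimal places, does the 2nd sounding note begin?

1. 0.0ms @ 0 + 481.283ms (3/2)
2. 481.283ms @ 3/2 + 481.283ms (3/2)

note 2 onset = 3/2b = 481.283ms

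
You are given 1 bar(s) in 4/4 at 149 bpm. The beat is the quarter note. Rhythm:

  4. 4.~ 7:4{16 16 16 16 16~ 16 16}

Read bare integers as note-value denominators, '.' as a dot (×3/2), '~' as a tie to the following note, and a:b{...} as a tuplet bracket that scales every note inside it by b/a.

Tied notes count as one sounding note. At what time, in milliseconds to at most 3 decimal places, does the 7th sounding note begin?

1. 0.0ms @ 0 + 604.027ms (3/2)
2. 604.027ms @ 3/2 + 661.553ms (23/14)
3. 1265.58ms @ 22/7 + 57.526ms (1/7)
4. 1323.106ms @ 23/7 + 57.526ms (1/7)
5. 1380.633ms @ 24/7 + 57.526ms (1/7)
6. 1438.159ms @ 25/7 + 115.053ms (2/7)
7. 1553.212ms @ 27/7 + 57.526ms (1/7)

note 7 onset = 27/7b = 1553.212ms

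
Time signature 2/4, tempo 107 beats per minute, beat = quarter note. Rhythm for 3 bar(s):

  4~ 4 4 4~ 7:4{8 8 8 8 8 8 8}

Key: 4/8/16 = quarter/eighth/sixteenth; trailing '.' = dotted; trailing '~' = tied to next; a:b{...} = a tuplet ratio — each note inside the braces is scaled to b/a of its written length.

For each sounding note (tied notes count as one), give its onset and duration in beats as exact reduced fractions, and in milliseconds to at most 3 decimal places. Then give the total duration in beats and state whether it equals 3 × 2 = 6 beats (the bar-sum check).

1) 0.0ms=0b +1121.495ms=2b
2) 1121.495ms=2b +560.748ms=1b
3) 1682.243ms=3b +720.961ms=9/7b
4) 2403.204ms=30/7b +160.214ms=2/7b
5) 2563.418ms=32/7b +160.214ms=2/7b
6) 2723.632ms=34/7b +160.214ms=2/7b
7) 2883.845ms=36/7b +160.214ms=2/7b
8) 3044.059ms=38/7b +160.214ms=2/7b
9) 3204.272ms=40/7b +160.214ms=2/7b
Σ=6b of 6 (107bpm 2/4) — PASS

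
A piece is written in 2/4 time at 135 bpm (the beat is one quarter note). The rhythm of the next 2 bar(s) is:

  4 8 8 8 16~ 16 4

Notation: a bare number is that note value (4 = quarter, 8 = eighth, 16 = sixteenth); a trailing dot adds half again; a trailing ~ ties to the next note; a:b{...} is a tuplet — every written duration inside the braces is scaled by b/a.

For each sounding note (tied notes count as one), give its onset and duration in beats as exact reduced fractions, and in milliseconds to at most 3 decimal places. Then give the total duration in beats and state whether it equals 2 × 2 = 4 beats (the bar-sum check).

1) 0.0ms=0b +444.444ms=1b
2) 444.444ms=1b +222.222ms=1/2b
3) 666.667ms=3/2b +222.222ms=1/2b
4) 888.889ms=2b +222.222ms=1/2b
5) 1111.111ms=5/2b +222.222ms=1/2b
6) 1333.333ms=3b +444.444ms=1b
Σ=4b of 4 (135bpm 2/4) — PASS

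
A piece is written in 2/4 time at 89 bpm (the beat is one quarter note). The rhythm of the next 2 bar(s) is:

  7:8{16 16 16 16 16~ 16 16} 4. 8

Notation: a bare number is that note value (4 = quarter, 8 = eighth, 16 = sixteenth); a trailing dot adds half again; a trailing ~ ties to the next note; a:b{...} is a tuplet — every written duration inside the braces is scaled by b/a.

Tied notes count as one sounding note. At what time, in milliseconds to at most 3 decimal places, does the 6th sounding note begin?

1. 0.0ms @ 0 + 192.616ms (2/7)
2. 192.616ms @ 2/7 + 192.616ms (2/7)
3. 385.233ms @ 4/7 + 192.616ms (2/7)
4. 577.849ms @ 6/7 + 192.616ms (2/7)
5. 770.465ms @ 8/7 + 385.233ms (4/7)
6. 1155.698ms @ 12/7 + 192.616ms (2/7)
7. 1348.315ms @ 2 + 1011.236ms (3/2)
8. 2359.551ms @ 7/2 + 337.079ms (1/2)

note 6 onset = 12/7b = 1155.698ms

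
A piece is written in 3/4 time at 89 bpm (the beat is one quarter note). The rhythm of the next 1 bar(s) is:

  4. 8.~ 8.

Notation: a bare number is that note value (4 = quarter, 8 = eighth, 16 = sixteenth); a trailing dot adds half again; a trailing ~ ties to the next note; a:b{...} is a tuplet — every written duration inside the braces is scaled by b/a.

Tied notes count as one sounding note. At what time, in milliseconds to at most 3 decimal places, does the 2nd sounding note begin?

1. 0.0ms @ 0 + 1011.236ms (3/2)
2. 1011.236ms @ 3/2 + 1011.236ms (3/2)

note 2 onset = 3/2b = 1011.236ms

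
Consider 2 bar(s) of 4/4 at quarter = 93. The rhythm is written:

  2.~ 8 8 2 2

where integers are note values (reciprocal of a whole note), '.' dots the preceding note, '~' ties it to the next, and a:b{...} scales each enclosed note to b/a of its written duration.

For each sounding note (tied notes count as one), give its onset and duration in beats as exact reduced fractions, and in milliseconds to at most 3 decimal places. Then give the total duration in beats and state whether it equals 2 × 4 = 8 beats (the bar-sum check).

1) 0.0ms=0b +2258.065ms=7/2b
2) 2258.065ms=7/2b +322.581ms=1/2b
3) 2580.645ms=4b +1290.323ms=2b
4) 3870.968ms=6b +1290.323ms=2b
Σ=8b of 8 (93bpm 4/4) — PASS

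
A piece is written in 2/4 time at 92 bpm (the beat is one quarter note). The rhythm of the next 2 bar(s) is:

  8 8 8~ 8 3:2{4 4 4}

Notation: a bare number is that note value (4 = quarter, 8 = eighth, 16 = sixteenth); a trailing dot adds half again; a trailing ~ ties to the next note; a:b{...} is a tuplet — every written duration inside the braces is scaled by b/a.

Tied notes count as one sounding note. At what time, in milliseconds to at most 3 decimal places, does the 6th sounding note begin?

1. 0.0ms @ 0 + 326.087ms (1/2)
2. 326.087ms @ 1/2 + 326.087ms (1/2)
3. 652.174ms @ 1 + 652.174ms (1)
4. 1304.348ms @ 2 + 434.783ms (2/3)
5. 1739.13ms @ 8/3 + 434.783ms (2/3)
6. 2173.913ms @ 10/3 + 434.783ms (2/3)

note 6 onset = 10/3b = 2173.913ms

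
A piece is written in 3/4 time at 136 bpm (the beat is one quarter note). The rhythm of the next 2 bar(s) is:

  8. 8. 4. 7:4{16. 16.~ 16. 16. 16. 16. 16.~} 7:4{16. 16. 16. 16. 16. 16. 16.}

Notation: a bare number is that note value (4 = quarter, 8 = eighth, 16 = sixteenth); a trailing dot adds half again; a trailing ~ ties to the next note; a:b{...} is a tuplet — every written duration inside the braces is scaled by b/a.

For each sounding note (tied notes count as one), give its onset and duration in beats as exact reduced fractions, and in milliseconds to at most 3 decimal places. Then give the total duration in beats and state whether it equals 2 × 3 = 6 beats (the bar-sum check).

1) 0.0ms=0b +330.882ms=3/4b
2) 330.882ms=3/4b +330.882ms=3/4b
3) 661.765ms=3/2b +661.765ms=3/2b
4) 1323.529ms=3b +94.538ms=3/14b
5) 1418.067ms=45/14b +189.076ms=3/7b
6) 1607.143ms=51/14b +94.538ms=3/14b
7) 1701.681ms=27/7b +94.538ms=3/14b
8) 1796.218ms=57/14b +94.538ms=3/14b
9) 1890.756ms=30/7b +189.076ms=3/7b
10) 2079.832ms=33/7b +94.538ms=3/14b
11) 2174.37ms=69/14b +94.538ms=3/14b
12) 2268.908ms=36/7b +94.538ms=3/14b
13) 2363.445ms=75/14b +94.538ms=3/14b
14) 2457.983ms=39/7b +94.538ms=3/14b
15) 2552.521ms=81/14b +94.538ms=3/14b
Σ=6b of 6 (136bpm 3/4) — PASS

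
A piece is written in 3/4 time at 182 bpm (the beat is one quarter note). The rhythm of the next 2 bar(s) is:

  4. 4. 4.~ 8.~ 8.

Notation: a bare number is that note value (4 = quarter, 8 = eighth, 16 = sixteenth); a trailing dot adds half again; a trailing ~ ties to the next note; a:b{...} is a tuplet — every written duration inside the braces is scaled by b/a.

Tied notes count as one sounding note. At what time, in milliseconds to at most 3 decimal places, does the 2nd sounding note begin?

note 2 onset = 3/2b = 494.505ms

1. 0.0ms @ 0 + 494.505ms (3/2)
2. 494.505ms @ 3/2 + 494.505ms (3/2)
3. 989.011ms @ 3 + 989.011ms (3)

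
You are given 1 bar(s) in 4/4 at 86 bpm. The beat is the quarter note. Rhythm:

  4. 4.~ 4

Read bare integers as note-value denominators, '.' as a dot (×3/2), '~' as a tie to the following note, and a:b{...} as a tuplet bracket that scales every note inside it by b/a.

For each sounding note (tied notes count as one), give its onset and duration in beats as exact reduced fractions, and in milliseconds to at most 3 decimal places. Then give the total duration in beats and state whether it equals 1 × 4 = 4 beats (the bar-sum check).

1) 0.0ms=0b +1046.512ms=3/2b
2) 1046.512ms=3/2b +1744.186ms=5/2b
Σ=4b of 4 (86bpm 4/4) — PASS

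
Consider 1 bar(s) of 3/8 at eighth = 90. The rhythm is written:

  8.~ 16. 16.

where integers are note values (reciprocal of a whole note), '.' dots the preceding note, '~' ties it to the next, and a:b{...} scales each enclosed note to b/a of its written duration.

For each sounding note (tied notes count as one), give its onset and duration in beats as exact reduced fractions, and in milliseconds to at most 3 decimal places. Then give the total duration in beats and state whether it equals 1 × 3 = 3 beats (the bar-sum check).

1) 0.0ms=0b +1500.0ms=9/4b
2) 1500.0ms=9/4b +500.0ms=3/4b
Σ=3b of 3 (90bpm 3/8) — PASS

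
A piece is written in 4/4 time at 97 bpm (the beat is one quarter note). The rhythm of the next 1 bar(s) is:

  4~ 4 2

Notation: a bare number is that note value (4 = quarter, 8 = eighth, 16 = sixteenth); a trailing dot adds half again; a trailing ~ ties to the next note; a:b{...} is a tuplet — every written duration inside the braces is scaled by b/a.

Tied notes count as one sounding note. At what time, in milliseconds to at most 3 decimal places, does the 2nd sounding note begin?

note 2 onset = 2b = 1237.113ms

1. 0.0ms @ 0 + 1237.113ms (2)
2. 1237.113ms @ 2 + 1237.113ms (2)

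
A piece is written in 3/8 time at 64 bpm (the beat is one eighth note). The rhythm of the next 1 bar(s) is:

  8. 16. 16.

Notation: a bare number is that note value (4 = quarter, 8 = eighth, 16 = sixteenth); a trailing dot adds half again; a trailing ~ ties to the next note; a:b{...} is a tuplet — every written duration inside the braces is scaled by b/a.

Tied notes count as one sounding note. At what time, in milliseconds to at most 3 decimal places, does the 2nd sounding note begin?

1. 0.0ms @ 0 + 1406.25ms (3/2)
2. 1406.25ms @ 3/2 + 703.125ms (3/4)
3. 2109.375ms @ 9/4 + 703.125ms (3/4)

note 2 onset = 3/2b = 1406.25ms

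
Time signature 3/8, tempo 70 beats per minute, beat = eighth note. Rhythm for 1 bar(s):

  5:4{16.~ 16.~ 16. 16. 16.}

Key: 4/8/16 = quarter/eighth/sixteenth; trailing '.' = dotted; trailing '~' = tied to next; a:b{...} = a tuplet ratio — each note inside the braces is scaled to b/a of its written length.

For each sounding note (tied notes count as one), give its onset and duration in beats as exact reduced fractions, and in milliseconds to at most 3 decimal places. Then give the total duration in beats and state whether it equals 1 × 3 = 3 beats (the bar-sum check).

1) 0.0ms=0b +1542.857ms=9/5b
2) 1542.857ms=9/5b +514.286ms=3/5b
3) 2057.143ms=12/5b +514.286ms=3/5b
Σ=3b of 3 (70bpm 3/8) — PASS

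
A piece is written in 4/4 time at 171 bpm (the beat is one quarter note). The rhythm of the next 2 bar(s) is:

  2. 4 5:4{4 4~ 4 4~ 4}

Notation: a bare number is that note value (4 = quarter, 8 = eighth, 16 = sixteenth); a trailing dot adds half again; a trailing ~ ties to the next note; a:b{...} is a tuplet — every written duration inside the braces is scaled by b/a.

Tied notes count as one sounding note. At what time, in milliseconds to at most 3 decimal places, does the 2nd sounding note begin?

note 2 onset = 3b = 1052.632ms

1. 0.0ms @ 0 + 1052.632ms (3)
2. 1052.632ms @ 3 + 350.877ms (1)
3. 1403.509ms @ 4 + 280.702ms (4/5)
4. 1684.211ms @ 24/5 + 561.404ms (8/5)
5. 2245.614ms @ 32/5 + 561.404ms (8/5)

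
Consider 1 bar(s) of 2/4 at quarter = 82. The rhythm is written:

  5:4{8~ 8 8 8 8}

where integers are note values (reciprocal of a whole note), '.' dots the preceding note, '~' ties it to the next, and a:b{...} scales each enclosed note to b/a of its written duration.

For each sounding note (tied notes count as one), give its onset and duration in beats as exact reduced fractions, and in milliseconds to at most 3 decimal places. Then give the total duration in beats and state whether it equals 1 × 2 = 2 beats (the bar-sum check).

1) 0.0ms=0b +585.366ms=4/5b
2) 585.366ms=4/5b +292.683ms=2/5b
3) 878.049ms=6/5b +292.683ms=2/5b
4) 1170.732ms=8/5b +292.683ms=2/5b
Σ=2b of 2 (82bpm 2/4) — PASS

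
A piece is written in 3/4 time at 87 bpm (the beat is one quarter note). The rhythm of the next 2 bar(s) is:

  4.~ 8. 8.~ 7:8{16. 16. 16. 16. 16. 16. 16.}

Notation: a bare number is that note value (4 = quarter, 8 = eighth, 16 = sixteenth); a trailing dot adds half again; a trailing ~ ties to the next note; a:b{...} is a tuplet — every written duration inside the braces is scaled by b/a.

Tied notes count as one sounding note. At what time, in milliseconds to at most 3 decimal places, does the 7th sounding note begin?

note 7 onset = 36/7b = 3546.798ms

1. 0.0ms @ 0 + 1551.724ms (9/4)
2. 1551.724ms @ 9/4 + 812.808ms (33/28)
3. 2364.532ms @ 24/7 + 295.567ms (3/7)
4. 2660.099ms @ 27/7 + 295.567ms (3/7)
5. 2955.665ms @ 30/7 + 295.567ms (3/7)
6. 3251.232ms @ 33/7 + 295.567ms (3/7)
7. 3546.798ms @ 36/7 + 295.567ms (3/7)
8. 3842.365ms @ 39/7 + 295.567ms (3/7)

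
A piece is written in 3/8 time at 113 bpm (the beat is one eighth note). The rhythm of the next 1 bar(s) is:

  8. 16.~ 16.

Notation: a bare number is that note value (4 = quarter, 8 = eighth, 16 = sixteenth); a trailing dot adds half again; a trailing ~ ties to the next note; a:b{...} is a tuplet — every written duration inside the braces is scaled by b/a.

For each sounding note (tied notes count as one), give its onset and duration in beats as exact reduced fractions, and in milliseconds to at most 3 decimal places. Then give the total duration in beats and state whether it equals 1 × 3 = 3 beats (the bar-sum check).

1) 0.0ms=0b +796.46ms=3/2b
2) 796.46ms=3/2b +796.46ms=3/2b
Σ=3b of 3 (113bpm 3/8) — PASS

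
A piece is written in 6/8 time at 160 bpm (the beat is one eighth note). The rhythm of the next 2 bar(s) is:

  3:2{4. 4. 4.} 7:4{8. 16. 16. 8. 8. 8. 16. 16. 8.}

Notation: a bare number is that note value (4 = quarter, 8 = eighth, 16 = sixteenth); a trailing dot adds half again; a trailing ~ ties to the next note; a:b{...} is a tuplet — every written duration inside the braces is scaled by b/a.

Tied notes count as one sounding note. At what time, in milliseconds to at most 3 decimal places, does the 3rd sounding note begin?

note 3 onset = 4b = 1500.0ms

1. 0.0ms @ 0 + 750.0ms (2)
2. 750.0ms @ 2 + 750.0ms (2)
3. 1500.0ms @ 4 + 750.0ms (2)
4. 2250.0ms @ 6 + 321.429ms (6/7)
5. 2571.429ms @ 48/7 + 160.714ms (3/7)
6. 2732.143ms @ 51/7 + 160.714ms (3/7)
7. 2892.857ms @ 54/7 + 321.429ms (6/7)
8. 3214.286ms @ 60/7 + 321.429ms (6/7)
9. 3535.714ms @ 66/7 + 321.429ms (6/7)
10. 3857.143ms @ 72/7 + 160.714ms (3/7)
11. 4017.857ms @ 75/7 + 160.714ms (3/7)
12. 4178.571ms @ 78/7 + 321.429ms (6/7)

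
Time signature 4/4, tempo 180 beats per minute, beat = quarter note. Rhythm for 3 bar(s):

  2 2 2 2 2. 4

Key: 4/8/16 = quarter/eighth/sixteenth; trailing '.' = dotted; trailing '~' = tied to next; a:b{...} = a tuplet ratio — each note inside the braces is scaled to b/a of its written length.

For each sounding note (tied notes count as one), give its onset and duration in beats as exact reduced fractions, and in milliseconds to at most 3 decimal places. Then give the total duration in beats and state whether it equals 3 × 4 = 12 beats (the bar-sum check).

1) 0.0ms=0b +666.667ms=2b
2) 666.667ms=2b +666.667ms=2b
3) 1333.333ms=4b +666.667ms=2b
4) 2000.0ms=6b +666.667ms=2b
5) 2666.667ms=8b +1000.0ms=3b
6) 3666.667ms=11b +333.333ms=1b
Σ=12b of 12 (180bpm 4/4) — PASS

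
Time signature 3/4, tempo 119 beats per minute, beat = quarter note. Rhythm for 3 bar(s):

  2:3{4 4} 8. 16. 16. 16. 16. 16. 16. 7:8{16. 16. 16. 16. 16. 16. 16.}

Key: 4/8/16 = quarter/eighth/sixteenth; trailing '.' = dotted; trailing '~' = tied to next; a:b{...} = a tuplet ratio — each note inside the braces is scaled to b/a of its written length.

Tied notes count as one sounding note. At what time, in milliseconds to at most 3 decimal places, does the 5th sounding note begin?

1. 0.0ms @ 0 + 756.303ms (3/2)
2. 756.303ms @ 3/2 + 756.303ms (3/2)
3. 1512.605ms @ 3 + 378.151ms (3/4)
4. 1890.756ms @ 15/4 + 189.076ms (3/8)
5. 2079.832ms @ 33/8 + 189.076ms (3/8)
6. 2268.908ms @ 9/2 + 189.076ms (3/8)
7. 2457.983ms @ 39/8 + 189.076ms (3/8)
8. 2647.059ms @ 21/4 + 189.076ms (3/8)
9. 2836.134ms @ 45/8 + 189.076ms (3/8)
10. 3025.21ms @ 6 + 216.086ms (3/7)
11. 3241.297ms @ 45/7 + 216.086ms (3/7)
12. 3457.383ms @ 48/7 + 216.086ms (3/7)
13. 3673.469ms @ 51/7 + 216.086ms (3/7)
14. 3889.556ms @ 54/7 + 216.086ms (3/7)
15. 4105.642ms @ 57/7 + 216.086ms (3/7)
16. 4321.729ms @ 60/7 + 216.086ms (3/7)

note 5 onset = 33/8b = 2079.832ms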